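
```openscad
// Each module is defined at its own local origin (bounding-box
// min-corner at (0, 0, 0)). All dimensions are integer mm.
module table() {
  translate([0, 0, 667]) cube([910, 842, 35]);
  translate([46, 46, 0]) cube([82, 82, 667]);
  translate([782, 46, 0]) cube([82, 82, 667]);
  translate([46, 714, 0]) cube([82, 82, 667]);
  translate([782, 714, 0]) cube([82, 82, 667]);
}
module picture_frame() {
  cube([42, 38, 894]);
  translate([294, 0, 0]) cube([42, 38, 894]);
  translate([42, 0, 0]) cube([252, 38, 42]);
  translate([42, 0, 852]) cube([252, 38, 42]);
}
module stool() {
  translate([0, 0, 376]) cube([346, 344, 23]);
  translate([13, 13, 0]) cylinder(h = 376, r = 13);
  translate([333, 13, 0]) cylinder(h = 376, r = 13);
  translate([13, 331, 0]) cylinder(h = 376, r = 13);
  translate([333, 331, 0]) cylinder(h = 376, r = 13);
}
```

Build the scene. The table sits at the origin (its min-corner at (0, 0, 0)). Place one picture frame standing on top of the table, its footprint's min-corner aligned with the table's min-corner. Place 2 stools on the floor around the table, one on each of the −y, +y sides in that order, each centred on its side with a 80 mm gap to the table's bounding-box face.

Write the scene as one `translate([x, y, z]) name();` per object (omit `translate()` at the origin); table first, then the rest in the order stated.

table();
translate([0, 0, 702]) picture_frame();
translate([282, -424, 0]) stool();
translate([282, 922, 0]) stool();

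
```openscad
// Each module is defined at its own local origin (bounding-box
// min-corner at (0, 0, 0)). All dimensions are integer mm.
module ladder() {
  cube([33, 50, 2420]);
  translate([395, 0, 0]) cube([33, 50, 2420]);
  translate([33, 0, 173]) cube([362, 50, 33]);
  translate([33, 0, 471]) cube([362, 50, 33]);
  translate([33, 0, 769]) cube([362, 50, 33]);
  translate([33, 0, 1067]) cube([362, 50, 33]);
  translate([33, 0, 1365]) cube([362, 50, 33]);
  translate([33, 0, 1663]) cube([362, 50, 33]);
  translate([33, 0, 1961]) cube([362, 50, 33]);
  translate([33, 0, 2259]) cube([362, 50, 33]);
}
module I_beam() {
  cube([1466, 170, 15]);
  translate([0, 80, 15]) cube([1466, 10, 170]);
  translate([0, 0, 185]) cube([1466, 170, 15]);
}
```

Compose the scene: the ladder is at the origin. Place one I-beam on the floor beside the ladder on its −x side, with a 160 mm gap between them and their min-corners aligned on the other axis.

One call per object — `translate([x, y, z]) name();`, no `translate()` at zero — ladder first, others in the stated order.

ladder();
translate([-1626, 0, 0]) I_beam();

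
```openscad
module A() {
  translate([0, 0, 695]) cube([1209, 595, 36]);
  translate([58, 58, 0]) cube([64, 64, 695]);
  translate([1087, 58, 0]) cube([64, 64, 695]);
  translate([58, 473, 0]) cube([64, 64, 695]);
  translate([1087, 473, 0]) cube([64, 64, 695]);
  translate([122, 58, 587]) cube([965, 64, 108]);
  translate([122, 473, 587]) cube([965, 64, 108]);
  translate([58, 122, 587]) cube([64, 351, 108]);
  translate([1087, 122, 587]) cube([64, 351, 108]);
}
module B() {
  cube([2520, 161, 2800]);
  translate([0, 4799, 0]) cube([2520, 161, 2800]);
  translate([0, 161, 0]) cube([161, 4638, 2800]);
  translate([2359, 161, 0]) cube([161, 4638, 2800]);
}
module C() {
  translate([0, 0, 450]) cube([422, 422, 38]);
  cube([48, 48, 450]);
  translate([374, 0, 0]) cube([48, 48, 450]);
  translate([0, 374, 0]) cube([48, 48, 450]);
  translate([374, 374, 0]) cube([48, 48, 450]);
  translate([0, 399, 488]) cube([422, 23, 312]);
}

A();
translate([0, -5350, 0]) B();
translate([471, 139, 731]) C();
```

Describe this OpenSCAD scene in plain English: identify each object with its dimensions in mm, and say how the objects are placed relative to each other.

A is a table with a 1209×595 mm rectangular top, 36 mm thick, top surface at z = 731 mm, supported by four 64×64 mm square legs, each inset 58 mm from the nearest pair of top edges, running from the floor. Four apron rails, 64 mm thick and 108 mm tall, run between adjacent legs with their top edges flush with the underside of the top and their outer faces flush with the legs' outer faces.

B is the wall frame of a small rectangular building: four walls, each 2800 mm tall and 161 mm thick, enclosing a footprint 2520 mm (x) by 4960 mm (y) outside-to-outside, with no floor or roof. The front and back walls (the −y and +y sides) span the full width; the two side walls fit between them.

C is a chair. The seat is a 422×422×38 mm slab with its top at z = 488 mm, on four 48×48 mm corner legs (flush with the seat edges, standing on z = 0). A flat backrest 23 mm thick, 312 mm tall, spans the full seat width and rises from the seat top along its +y edge, rear face flush with the rear of the seat.

The house frame is on the floor beside the table on its −y side. The chair is on top of the table.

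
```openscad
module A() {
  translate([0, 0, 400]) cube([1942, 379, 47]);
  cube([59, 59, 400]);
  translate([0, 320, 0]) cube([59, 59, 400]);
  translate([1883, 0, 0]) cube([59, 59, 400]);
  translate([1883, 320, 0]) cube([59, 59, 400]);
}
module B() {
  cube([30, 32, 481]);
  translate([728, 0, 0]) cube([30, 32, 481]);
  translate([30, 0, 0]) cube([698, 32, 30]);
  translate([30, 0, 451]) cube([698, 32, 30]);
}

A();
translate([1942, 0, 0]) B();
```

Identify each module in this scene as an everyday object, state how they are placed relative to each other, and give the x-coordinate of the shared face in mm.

A is a bench. B is a picture frame. The picture frame is against the bench's +x side, with their −y faces flush. The x-coordinate of the shared face is 1942 mm.

The bench's +x face and the picture frame's −x face are both at x = 1942 mm.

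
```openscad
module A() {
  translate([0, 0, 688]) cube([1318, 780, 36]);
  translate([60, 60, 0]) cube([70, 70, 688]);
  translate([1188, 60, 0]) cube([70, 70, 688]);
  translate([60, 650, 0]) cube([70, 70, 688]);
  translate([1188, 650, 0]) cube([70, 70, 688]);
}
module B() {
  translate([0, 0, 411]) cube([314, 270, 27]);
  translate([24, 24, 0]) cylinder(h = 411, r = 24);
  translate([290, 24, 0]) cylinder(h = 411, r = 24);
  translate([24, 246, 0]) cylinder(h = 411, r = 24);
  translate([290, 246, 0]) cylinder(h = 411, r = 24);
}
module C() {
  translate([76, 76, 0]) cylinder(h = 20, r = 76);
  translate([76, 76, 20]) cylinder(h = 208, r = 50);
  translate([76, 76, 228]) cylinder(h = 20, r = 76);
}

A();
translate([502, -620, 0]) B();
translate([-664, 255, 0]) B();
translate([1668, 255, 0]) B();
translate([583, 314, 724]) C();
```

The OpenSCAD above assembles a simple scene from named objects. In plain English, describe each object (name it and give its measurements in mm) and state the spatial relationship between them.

A is a rectangular dining table. The top is 1318×780×36 mm with its upper surface at z = 724 mm. It stands on four 70×70 mm square legs, each inset 60 mm from the nearest pair of top edges, running from the floor to the underside of the top.

B is a four-legged stool. The seat is a 314×270×27 mm slab whose top surface is at z = 438 mm; four round legs, each 48 mm in diameter, run from the floor (z = 0) to the underside of the seat, each leg's axis is inset half a diameter from the nearest pair of seat edges (so the leg's bounding box is flush with the corner).

C is a spool: two coaxial disc flanges of radius 76 mm and thickness 20 mm, joined by a core cylinder of radius 50 mm and height 208 mm. The lower flange rests on z = 0 and the three cylinders share a vertical axis.

Three stools sit around the table at the −y, −x, +x sides. The spool is on top of the table, centred.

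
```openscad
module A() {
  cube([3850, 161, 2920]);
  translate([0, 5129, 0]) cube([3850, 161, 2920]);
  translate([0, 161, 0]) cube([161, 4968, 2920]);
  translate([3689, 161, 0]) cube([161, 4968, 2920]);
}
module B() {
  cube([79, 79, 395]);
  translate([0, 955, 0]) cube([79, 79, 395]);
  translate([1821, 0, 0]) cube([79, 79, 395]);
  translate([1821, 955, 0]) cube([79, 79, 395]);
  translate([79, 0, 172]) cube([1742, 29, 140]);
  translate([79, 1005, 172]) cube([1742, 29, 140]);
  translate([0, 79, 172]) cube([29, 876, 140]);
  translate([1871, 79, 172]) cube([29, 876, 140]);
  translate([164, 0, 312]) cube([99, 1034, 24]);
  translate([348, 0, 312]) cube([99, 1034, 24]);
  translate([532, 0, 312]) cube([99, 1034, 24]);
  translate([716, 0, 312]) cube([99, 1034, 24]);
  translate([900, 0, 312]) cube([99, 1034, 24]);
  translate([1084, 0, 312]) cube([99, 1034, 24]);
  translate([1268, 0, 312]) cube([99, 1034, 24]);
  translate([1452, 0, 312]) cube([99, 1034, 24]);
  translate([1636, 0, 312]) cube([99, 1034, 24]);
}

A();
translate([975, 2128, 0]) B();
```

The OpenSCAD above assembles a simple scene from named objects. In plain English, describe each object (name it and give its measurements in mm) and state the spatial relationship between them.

A is a box-shaped house frame (walls only): outside footprint 3850×5290 mm, wall height 2920 mm, wall thickness 161 mm. The two y-facing walls run the full x-width; the two x-facing walls fit between the inner faces of the y-facing walls.

B is a bed frame 1900 mm long (x) by 1034 mm wide (y). Four 79×79 mm corner posts, 395 mm tall, at the corners of the footprint. Four rails of 29 mm thickness and 140 mm height run between adjacent posts with their undersides at z = 172 mm, their outer faces flush with the outside of the frame (the two x-running rails run between the posts' inner faces; the two y-running rails run between the posts' inner faces). 9 slats, each 99 mm wide (x) and 24 mm thick, lie across the top of the two x-running rails, running the full 1034 mm width of the frame in y; the slats are evenly spaced along x between the inner faces of the end posts with equal gaps (rounded down to the nearest mm) at the −x end and between each pair — any rounding remainder accumulates at the +x end.

The bed frame sits inside the house frame, centred.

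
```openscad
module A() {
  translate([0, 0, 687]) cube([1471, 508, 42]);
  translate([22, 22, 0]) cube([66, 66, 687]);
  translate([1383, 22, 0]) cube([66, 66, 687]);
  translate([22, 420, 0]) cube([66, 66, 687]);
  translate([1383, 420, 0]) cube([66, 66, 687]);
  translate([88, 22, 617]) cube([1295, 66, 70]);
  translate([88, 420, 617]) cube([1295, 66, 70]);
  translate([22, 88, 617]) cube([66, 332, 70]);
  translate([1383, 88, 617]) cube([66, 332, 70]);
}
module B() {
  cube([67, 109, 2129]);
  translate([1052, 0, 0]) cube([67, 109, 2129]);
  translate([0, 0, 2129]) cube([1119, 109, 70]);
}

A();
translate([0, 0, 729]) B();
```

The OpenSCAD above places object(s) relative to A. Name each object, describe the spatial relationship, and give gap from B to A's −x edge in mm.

A is a table. B is a door frame. The door frame is on top of the table. The gap from the door frame to the table's −x edge is 0 mm.

The door frame's min-x is at 0; the table's min-x is 0; gap = 0 mm.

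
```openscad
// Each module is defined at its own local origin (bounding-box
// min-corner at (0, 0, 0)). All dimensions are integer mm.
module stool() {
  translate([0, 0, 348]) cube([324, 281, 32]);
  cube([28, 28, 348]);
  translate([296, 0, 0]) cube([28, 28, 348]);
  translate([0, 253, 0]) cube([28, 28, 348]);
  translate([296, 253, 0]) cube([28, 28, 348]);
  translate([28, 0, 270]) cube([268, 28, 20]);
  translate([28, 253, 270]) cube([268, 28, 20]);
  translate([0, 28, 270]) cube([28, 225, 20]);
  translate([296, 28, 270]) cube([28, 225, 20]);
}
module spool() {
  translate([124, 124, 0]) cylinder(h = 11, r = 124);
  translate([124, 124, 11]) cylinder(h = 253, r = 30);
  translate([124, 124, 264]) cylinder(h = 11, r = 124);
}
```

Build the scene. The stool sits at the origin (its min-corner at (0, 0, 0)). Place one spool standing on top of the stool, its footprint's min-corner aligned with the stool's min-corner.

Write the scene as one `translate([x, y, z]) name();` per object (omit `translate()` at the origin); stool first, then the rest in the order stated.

stool();
translate([0, 0, 380]) spool();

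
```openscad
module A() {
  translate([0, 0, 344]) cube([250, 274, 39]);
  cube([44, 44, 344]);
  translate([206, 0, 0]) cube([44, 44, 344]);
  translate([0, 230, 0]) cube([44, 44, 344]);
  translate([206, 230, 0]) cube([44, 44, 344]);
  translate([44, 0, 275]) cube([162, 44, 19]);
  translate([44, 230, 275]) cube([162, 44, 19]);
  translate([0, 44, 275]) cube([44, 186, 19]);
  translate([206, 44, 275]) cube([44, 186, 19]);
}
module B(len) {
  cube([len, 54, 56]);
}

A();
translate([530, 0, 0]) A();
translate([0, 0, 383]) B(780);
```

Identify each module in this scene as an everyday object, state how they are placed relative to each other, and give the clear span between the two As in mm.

Second stool starts at x = 530; first ends at x = 250; clear span = 530 − 250 = 280 mm.

A is a stool. B is a beam. A beam spans the tops of two stools. The clear span between the two stools is 280 mm.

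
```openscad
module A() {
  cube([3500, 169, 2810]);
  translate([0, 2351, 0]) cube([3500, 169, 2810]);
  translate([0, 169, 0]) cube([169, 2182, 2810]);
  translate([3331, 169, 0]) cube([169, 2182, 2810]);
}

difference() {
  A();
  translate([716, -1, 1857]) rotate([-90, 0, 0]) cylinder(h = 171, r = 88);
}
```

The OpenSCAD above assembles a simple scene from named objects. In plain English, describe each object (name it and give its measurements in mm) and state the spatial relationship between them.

A is a box-shaped house frame (walls only): outside footprint 3500×2520 mm, wall height 2810 mm, wall thickness 169 mm. The two y-facing walls run the full x-width; the two x-facing walls fit between the inner faces of the y-facing walls.

The house frame has a circular hole of radius 88 mm through its front wall, centred at (x = 716, z = 1857).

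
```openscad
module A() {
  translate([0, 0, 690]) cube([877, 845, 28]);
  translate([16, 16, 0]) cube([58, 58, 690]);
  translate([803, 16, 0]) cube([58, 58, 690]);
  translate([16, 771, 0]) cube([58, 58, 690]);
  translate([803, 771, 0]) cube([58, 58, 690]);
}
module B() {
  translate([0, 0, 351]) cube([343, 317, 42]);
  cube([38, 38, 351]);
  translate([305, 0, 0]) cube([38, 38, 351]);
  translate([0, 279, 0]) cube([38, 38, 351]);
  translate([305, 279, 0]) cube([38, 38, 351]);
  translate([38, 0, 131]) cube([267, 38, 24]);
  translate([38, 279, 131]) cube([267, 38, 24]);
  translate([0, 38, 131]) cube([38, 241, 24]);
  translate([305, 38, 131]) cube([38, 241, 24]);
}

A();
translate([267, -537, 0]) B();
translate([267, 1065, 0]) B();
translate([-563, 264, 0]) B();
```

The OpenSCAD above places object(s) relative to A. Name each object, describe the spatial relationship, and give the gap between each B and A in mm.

A is a table. B is a stool. Three stools sit around the table at the −y, +y, −x sides. The gap between each stool and the table is 220 mm.

Each stool's nearest face is 220 mm from the table's bounding box.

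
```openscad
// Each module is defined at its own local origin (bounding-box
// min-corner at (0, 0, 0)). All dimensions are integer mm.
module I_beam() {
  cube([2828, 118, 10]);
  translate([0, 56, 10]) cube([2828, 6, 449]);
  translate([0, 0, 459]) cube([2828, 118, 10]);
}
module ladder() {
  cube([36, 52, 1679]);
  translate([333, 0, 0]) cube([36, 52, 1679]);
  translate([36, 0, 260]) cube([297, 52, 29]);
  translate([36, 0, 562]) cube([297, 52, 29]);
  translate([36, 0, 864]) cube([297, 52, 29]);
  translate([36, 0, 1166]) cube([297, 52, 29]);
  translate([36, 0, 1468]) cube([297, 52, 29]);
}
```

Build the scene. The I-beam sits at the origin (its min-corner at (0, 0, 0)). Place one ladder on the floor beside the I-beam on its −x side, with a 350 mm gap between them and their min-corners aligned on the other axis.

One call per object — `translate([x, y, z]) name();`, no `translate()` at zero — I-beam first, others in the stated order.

I_beam();
translate([-719, 0, 0]) ladder();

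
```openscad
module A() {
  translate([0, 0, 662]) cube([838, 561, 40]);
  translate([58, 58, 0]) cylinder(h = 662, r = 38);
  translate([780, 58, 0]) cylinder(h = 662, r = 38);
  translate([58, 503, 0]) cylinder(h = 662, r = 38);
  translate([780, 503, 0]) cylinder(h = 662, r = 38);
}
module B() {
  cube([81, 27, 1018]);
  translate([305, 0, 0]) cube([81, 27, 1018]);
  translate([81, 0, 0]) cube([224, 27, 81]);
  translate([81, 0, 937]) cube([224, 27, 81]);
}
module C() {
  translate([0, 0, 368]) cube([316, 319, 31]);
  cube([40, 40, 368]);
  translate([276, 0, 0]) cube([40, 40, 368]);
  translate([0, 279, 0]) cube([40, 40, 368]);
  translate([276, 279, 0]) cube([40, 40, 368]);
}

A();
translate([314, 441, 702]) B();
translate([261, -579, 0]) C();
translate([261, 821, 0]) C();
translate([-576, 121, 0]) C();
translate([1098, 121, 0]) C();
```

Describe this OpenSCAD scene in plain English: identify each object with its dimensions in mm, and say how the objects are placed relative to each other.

A is a table: top 838 mm (x) × 561 mm (y), 40 mm thick, upper face at z = 702 mm, on four round legs of 76 mm diameter, each leg's bounding box inset 20 mm from the nearest pair of top edges, running from z = 0 to the bottom of the top.

B is a picture frame with a 224×856 mm rectangular opening (x by z) and a uniform 81 mm border on every side. Frame depth is 27 mm along y. It is built from two vertical stiles running the full outside height and two horizontal rails spanning the gap between the stiles.

C is a four-legged stool. The seat is 316×319 mm, 31 mm thick, top at z = 399 mm. It stands on four square legs, each 40×40 mm in cross-section, from z = 0 to the seat underside, each flush with a corner of the seat.

The picture frame is on top of the table. Four stools sit around the table at the −y, +y, −x, +x sides.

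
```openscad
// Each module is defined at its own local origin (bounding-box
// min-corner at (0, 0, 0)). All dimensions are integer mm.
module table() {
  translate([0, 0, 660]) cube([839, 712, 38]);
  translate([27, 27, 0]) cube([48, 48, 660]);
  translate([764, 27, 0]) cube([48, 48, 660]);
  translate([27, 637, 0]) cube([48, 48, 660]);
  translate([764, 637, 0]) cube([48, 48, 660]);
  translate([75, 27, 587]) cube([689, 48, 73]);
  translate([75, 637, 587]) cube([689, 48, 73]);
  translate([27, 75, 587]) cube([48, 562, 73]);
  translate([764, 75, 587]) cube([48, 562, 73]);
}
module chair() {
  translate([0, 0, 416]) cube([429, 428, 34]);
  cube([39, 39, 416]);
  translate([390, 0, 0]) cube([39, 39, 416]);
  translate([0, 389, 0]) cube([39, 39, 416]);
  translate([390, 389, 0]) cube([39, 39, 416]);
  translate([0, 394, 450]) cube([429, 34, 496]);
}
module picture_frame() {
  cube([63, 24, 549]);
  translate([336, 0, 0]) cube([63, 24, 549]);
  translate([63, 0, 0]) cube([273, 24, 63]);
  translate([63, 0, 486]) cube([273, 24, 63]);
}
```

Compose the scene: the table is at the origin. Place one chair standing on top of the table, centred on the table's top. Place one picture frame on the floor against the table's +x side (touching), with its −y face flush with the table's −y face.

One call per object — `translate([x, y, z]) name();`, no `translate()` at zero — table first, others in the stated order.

table();
translate([205, 142, 698]) chair();
translate([839, 0, 0]) picture_frame();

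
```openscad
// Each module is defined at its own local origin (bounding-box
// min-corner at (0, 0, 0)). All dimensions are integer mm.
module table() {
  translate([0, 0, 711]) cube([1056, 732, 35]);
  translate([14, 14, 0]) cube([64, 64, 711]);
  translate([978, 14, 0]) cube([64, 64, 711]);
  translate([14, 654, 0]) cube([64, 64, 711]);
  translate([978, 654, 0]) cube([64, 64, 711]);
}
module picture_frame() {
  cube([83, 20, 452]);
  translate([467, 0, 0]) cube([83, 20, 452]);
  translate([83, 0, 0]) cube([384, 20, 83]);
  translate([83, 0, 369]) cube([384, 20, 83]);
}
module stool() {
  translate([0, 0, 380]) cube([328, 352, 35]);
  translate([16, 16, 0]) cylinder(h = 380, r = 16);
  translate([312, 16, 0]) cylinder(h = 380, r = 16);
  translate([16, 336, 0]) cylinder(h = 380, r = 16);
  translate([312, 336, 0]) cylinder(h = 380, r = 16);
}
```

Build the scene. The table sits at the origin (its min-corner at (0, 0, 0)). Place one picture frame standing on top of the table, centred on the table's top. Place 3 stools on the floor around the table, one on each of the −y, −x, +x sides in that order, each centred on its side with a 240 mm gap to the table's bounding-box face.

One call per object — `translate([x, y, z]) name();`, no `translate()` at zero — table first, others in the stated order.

table();
translate([253, 356, 746]) picture_frame();
translate([364, -592, 0]) stool();
translate([-568, 190, 0]) stool();
translate([1296, 190, 0]) stool();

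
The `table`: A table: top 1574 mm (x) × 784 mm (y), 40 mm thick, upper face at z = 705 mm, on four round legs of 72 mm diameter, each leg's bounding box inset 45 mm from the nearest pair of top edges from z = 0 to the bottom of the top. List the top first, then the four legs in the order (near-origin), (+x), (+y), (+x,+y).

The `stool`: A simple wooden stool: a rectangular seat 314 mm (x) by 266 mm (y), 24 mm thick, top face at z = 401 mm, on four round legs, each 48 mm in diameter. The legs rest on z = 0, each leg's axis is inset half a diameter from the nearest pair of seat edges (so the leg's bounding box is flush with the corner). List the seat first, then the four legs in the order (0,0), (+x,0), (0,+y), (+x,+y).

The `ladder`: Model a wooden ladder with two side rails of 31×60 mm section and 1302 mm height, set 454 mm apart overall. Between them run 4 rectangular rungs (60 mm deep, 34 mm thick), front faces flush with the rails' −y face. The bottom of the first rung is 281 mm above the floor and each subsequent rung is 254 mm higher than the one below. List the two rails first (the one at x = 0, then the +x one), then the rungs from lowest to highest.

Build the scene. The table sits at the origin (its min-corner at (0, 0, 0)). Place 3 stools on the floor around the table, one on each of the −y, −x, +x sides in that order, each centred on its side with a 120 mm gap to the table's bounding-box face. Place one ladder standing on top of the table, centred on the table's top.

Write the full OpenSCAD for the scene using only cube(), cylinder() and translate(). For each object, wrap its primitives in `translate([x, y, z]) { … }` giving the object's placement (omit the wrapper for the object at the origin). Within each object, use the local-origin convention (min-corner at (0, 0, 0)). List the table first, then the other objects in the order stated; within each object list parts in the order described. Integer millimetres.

translate([0, 0, 665]) cube([1574, 784, 40]);
translate([81, 81, 0]) cylinder(h = 665, r = 36);
translate([1493, 81, 0]) cylinder(h = 665, r = 36);
translate([81, 703, 0]) cylinder(h = 665, r = 36);
translate([1493, 703, 0]) cylinder(h = 665, r = 36);
translate([630, -386, 0]) {
  translate([0, 0, 377]) cube([314, 266, 24]);
  translate([24, 24, 0]) cylinder(h = 377, r = 24);
  translate([290, 24, 0]) cylinder(h = 377, r = 24);
  translate([24, 242, 0]) cylinder(h = 377, r = 24);
  translate([290, 242, 0]) cylinder(h = 377, r = 24);
}
translate([-434, 259, 0]) {
  translate([0, 0, 377]) cube([314, 266, 24]);
  translate([24, 24, 0]) cylinder(h = 377, r = 24);
  translate([290, 24, 0]) cylinder(h = 377, r = 24);
  translate([24, 242, 0]) cylinder(h = 377, r = 24);
  translate([290, 242, 0]) cylinder(h = 377, r = 24);
}
translate([1694, 259, 0]) {
  translate([0, 0, 377]) cube([314, 266, 24]);
  translate([24, 24, 0]) cylinder(h = 377, r = 24);
  translate([290, 24, 0]) cylinder(h = 377, r = 24);
  translate([24, 242, 0]) cylinder(h = 377, r = 24);
  translate([290, 242, 0]) cylinder(h = 377, r = 24);
}
translate([560, 362, 705]) {
  cube([31, 60, 1302]);
  translate([423, 0, 0]) cube([31, 60, 1302]);
  translate([31, 0, 281]) cube([392, 60, 34]);
  translate([31, 0, 535]) cube([392, 60, 34]);
  translate([31, 0, 789]) cube([392, 60, 34]);
  translate([31, 0, 1043]) cube([392, 60, 34]);
}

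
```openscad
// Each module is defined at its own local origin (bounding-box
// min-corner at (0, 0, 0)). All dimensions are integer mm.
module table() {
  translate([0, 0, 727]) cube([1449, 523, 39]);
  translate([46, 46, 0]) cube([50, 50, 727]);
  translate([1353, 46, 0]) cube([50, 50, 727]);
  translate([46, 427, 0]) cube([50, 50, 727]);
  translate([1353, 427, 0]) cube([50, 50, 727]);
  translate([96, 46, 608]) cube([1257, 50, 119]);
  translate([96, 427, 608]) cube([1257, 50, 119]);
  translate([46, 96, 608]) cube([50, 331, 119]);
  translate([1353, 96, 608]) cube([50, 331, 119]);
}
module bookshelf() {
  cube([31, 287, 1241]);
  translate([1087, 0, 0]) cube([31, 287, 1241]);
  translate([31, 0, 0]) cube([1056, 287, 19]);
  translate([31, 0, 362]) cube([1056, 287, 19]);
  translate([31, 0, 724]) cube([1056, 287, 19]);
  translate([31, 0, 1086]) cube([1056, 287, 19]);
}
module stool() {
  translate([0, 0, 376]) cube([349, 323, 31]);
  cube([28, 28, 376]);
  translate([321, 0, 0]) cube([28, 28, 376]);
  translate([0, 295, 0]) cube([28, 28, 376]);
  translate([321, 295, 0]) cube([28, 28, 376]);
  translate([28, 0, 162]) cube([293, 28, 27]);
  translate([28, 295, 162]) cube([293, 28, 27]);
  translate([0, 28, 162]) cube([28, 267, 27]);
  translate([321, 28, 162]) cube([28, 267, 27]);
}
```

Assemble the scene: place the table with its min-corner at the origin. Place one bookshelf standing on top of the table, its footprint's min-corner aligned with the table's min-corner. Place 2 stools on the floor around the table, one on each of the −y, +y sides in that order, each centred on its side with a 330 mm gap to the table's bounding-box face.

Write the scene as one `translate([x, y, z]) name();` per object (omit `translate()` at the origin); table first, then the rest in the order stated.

table();
translate([0, 0, 766]) bookshelf();
translate([550, -653, 0]) stool();
translate([550, 853, 0]) stool();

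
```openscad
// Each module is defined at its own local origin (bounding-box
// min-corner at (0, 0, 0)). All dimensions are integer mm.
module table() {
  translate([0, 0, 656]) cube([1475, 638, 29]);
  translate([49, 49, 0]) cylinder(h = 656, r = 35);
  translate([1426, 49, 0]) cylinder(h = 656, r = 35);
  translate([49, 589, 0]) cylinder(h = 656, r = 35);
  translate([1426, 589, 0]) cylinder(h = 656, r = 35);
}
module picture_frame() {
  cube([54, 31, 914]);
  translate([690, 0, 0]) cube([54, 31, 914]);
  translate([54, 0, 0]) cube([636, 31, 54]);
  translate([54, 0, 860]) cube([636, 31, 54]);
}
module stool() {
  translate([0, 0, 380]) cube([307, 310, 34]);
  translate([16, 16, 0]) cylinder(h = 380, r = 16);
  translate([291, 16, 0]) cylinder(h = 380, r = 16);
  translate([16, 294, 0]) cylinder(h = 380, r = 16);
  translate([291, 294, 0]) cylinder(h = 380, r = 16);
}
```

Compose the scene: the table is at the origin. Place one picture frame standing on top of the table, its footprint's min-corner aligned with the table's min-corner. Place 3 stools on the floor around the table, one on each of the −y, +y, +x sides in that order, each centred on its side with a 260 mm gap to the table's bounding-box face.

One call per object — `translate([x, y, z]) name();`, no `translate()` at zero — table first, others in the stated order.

table();
translate([0, 0, 685]) picture_frame();
translate([584, -570, 0]) stool();
translate([584, 898, 0]) stool();
translate([1735, 164, 0]) stool();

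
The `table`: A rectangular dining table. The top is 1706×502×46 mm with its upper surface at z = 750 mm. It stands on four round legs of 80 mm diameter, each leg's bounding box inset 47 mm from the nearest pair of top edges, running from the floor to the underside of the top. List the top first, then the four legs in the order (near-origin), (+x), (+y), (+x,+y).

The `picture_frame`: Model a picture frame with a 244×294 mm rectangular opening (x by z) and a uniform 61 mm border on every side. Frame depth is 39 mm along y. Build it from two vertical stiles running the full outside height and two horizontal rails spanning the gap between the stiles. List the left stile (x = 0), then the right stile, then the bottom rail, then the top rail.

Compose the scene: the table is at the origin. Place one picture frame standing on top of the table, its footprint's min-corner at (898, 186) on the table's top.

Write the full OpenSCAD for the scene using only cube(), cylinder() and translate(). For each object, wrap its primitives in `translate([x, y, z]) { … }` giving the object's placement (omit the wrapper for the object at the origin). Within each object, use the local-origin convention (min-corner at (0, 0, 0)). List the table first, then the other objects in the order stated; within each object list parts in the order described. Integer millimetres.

translate([0, 0, 704]) cube([1706, 502, 46]);
translate([87, 87, 0]) cylinder(h = 704, r = 40);
translate([1619, 87, 0]) cylinder(h = 704, r = 40);
translate([87, 415, 0]) cylinder(h = 704, r = 40);
translate([1619, 415, 0]) cylinder(h = 704, r = 40);
translate([898, 186, 750]) {
  cube([61, 39, 416]);
  translate([305, 0, 0]) cube([61, 39, 416]);
  translate([61, 0, 0]) cube([244, 39, 61]);
  translate([61, 0, 355]) cube([244, 39, 61]);
}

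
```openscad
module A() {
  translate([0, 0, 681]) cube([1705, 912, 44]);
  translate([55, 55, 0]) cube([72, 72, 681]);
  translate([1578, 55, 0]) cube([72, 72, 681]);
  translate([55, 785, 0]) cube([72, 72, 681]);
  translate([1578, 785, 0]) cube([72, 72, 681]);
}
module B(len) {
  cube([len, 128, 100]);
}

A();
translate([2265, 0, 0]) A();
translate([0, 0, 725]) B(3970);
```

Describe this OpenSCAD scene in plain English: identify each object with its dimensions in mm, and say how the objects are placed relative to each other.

A is a table with a 1705×912 mm rectangular top, 44 mm thick, top surface at z = 725 mm, supported by four 72×72 mm square legs, each inset 55 mm from the nearest pair of top edges, running from the floor.

B is a rectangular beam 3970 mm long (x), 128 mm deep (y), 100 mm thick (z).

The beam spans the tops of two tables placed 560 mm apart, resting at z = 725 mm.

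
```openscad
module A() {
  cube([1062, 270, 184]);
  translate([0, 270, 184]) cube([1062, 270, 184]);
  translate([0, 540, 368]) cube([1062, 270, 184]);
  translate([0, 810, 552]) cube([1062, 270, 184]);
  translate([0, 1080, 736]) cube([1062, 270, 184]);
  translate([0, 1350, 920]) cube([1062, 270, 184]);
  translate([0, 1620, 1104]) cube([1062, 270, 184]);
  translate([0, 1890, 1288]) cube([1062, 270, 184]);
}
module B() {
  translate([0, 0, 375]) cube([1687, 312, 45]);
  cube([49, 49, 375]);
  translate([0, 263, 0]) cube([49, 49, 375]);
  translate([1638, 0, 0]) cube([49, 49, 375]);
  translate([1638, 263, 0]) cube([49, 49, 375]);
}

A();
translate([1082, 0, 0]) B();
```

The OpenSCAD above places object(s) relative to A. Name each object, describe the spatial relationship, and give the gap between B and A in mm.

A is a staircase. B is a bench. The bench is on the floor beside the staircase on its +x side. The gap between the bench and the staircase is 20 mm.

The bench's nearest face is 20 mm from the staircase's +x face.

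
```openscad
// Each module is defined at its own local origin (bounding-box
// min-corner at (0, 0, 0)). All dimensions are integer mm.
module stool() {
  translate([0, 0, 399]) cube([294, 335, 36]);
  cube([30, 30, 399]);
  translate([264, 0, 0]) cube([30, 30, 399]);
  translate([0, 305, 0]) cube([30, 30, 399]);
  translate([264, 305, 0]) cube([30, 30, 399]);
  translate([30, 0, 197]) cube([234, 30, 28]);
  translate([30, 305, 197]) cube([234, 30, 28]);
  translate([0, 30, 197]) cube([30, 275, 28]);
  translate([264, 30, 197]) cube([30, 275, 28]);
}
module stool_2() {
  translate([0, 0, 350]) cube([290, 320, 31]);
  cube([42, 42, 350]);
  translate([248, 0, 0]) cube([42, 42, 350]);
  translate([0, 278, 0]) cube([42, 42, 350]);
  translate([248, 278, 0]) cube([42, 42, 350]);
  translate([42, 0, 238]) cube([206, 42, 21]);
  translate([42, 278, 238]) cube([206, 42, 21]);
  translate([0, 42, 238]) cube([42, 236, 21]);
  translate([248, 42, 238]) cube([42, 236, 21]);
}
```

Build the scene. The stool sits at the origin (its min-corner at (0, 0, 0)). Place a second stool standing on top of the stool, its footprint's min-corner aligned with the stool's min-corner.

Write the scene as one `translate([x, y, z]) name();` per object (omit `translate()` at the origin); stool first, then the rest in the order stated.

stool();
translate([0, 0, 435]) stool_2();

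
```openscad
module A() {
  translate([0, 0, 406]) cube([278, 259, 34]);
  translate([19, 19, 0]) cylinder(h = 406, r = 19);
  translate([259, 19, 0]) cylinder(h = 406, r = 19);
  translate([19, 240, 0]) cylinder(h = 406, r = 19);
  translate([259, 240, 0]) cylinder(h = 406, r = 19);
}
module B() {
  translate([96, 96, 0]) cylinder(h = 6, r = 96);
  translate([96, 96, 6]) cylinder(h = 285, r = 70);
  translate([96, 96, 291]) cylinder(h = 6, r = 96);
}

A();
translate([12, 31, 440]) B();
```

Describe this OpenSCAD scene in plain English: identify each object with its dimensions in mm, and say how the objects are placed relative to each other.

A is a four-legged stool. The seat is a 278×259×34 mm slab whose top surface is at z = 440 mm; four round legs, each 38 mm in diameter, run from the floor (z = 0) to the underside of the seat, each leg's axis is inset half a diameter from the nearest pair of seat edges (so the leg's bounding box is flush with the corner).

B is a spool: two coaxial disc flanges of radius 96 mm and thickness 6 mm, joined by a core cylinder of radius 70 mm and height 285 mm. The lower flange rests on z = 0 and the three cylinders share a vertical axis.

The spool is on top of the stool.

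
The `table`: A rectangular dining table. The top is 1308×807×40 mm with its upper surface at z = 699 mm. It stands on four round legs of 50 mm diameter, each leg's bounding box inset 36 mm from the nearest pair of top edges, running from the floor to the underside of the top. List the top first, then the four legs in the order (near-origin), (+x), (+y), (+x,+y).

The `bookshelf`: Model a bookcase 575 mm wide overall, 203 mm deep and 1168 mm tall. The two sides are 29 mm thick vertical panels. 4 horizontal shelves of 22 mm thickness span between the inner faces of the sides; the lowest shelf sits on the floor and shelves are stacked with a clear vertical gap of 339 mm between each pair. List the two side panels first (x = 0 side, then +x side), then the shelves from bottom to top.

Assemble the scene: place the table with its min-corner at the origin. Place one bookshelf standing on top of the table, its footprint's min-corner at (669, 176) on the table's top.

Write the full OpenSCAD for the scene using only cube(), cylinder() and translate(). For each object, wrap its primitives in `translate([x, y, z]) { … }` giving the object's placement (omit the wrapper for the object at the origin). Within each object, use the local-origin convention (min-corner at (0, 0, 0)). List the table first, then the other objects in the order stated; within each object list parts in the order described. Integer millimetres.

translate([0, 0, 659]) cube([1308, 807, 40]);
translate([61, 61, 0]) cylinder(h = 659, r = 25);
translate([1247, 61, 0]) cylinder(h = 659, r = 25);
translate([61, 746, 0]) cylinder(h = 659, r = 25);
translate([1247, 746, 0]) cylinder(h = 659, r = 25);
translate([669, 176, 699]) {
  cube([29, 203, 1168]);
  translate([546, 0, 0]) cube([29, 203, 1168]);
  translate([29, 0, 0]) cube([517, 203, 22]);
  translate([29, 0, 361]) cube([517, 203, 22]);
  translate([29, 0, 722]) cube([517, 203, 22]);
  translate([29, 0, 1083]) cube([517, 203, 22]);
}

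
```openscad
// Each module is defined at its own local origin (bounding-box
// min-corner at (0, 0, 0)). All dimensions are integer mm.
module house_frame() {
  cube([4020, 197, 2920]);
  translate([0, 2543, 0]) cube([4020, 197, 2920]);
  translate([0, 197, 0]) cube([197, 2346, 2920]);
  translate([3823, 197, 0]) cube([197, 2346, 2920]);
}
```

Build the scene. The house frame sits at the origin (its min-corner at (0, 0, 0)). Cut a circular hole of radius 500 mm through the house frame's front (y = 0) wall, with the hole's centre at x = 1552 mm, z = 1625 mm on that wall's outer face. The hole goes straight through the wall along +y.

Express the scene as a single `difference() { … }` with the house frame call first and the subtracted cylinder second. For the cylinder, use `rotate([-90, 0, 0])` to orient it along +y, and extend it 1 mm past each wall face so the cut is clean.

difference() {
  house_frame();
  translate([1552, -1, 1625]) rotate([-90, 0, 0]) cylinder(h = 199, r = 500);
}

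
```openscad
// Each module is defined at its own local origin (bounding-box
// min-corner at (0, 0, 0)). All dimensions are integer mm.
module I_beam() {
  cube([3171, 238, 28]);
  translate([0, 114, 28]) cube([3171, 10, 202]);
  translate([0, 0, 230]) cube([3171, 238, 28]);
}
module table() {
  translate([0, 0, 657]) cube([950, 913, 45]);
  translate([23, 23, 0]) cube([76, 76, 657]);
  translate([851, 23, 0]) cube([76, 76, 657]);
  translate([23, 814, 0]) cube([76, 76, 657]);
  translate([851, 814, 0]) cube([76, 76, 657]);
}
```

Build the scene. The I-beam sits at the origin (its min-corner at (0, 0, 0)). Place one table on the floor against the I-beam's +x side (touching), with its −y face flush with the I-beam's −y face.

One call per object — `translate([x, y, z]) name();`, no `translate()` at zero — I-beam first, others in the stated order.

I_beam();
translate([3171, 0, 0]) table();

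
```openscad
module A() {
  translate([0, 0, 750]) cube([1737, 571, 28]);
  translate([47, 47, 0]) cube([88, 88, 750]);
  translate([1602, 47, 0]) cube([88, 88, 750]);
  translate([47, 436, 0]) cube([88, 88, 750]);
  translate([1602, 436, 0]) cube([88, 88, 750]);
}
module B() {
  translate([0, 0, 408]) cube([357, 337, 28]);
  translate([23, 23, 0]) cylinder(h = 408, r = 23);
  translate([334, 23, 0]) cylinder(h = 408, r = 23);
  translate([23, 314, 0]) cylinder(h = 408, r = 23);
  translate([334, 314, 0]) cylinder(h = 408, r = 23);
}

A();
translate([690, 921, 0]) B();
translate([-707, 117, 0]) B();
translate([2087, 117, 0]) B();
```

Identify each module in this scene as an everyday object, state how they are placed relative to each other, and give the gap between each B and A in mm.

Each stool's nearest face is 350 mm from the table's bounding box.

A is a table. B is a stool. Three stools sit around the table at the +y, −x, +x sides. The gap between each stool and the table is 350 mm.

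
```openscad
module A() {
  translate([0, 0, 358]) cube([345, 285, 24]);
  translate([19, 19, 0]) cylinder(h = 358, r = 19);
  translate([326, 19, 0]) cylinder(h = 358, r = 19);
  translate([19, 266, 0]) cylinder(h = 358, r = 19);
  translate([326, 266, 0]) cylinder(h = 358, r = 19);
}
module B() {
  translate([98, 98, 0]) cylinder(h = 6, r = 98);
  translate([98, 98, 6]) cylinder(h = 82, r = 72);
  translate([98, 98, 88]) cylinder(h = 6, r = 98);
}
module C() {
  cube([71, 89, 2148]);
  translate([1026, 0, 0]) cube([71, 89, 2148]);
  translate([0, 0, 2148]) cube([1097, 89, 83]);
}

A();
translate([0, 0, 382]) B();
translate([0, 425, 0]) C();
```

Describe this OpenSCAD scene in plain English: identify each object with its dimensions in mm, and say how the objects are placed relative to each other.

A is a four-legged stool. The seat is 345×285 mm, 24 mm thick, top at z = 382 mm. It stands on four round legs, each 38 mm in diameter, from z = 0 to the seat underside, each leg's axis is inset half a diameter from the nearest pair of seat edges (so the leg's bounding box is flush with the corner).

B is a spool: two coaxial disc flanges of radius 98 mm and thickness 6 mm, joined by a core cylinder of radius 72 mm and height 82 mm. The lower flange rests on z = 0 and the three cylinders share a vertical axis.

C is a rectangular door frame: two vertical jambs of 71×89 mm section, 2148 mm tall, with a clear opening 955 mm wide between their inner faces. A header 83 mm tall and 89 mm deep lies on top of the jambs and spans the full outside width.

The spool is on top of the stool. The door frame is on the floor beside the stool on its +y side.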